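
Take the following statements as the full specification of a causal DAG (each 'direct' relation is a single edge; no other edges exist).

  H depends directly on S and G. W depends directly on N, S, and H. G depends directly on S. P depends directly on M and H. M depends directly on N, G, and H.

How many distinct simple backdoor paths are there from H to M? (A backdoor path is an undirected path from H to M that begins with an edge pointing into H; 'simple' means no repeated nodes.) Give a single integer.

4

A backdoor path from H to M is any simple undirected path whose first edge points into H (i.e. leaves H via a parent).
Parents of H: {G, S}.
Enumerating:
  P1: H <- S -> G -> M
  P2: H <- S -> W <- N -> M
  P3: H <- G <- S -> W <- N -> M
  P4: H <- G -> M
That exhausts the simple backdoor paths. Count: 4.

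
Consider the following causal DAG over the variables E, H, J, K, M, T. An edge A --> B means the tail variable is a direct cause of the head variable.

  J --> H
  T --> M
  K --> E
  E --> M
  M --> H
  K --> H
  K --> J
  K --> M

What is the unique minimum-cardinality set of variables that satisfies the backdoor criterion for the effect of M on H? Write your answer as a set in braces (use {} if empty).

Variables eligible for adjustment (non-descendants of M, excluding M and H): {E, J, K, T}.
Backdoor paths from M to H:
  P1: M <- K -> J -> H
  P2: M <- K -> H
  P3: M <- E <- K -> J -> H
  P4: M <- E <- K -> H
The empty set is not sufficient: P1 (M <- K -> J -> H) has no collider blocking it and no conditioned non-collider, so it is open.
Try {K}:
  P1: blocked at fork node K ∈ conditioning set.
  P2: blocked at fork node K ∈ conditioning set.
  P3: blocked at fork node K ∈ conditioning set.
  P4: blocked at fork node K ∈ conditioning set.
{K} contains no descendant of M and blocks every backdoor path.
No other singleton works — e.g. {T} leaves P1 open — so {K} is the unique smallest valid adjustment set.

{K}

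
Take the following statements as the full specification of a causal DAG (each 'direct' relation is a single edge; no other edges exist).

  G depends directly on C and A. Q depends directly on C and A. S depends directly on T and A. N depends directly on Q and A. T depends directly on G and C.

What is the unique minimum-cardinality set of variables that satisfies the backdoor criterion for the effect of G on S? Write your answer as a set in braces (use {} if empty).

Variables eligible for adjustment (non-descendants of G, excluding G and S): {A, C, N, Q}.
Backdoor paths from G to S:
  P1: G <- C -> Q <- A -> S
  P2: G <- C -> Q -> N <- A -> S
  P3: G <- C -> T -> S
  P4: G <- A -> Q <- C -> T -> S
  P5: G <- A -> N <- Q <- C -> T -> S
  P6: G <- A -> S
The empty set is not sufficient: P3 (G <- C -> T -> S) has no collider blocking it and no conditioned non-collider, so it is open.
Try {A, C}:
  P1: blocked at fork node C ∈ conditioning set.
  P2: blocked at fork node C ∈ conditioning set.
  P3: blocked at fork node C ∈ conditioning set.
  P4: blocked at fork node A ∈ conditioning set.
  P5: blocked at fork node A ∈ conditioning set.
  P6: blocked at fork node A ∈ conditioning set.
{A, C} contains no descendant of G and blocks every backdoor path.
Every element of {A, C} is needed (dropping A leaves P6 open; dropping C leaves P3 open), so no proper subset is valid.
Among all size-2 subsets of the eligible variables, only {A, C} blocks every backdoor path, so it is the unique smallest valid adjustment set.

{A, C}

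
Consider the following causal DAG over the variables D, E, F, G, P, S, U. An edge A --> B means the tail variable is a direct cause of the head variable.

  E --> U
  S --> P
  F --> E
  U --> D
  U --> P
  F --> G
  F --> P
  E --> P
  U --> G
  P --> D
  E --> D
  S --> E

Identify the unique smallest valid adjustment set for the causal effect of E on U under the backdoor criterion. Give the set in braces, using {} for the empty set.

{}

Variables eligible for adjustment (non-descendants of E, excluding E and U): {F, S}.
Backdoor paths from E to U:
  P1: E <- F -> P <- U
  P2: E <- F -> P -> D <- U
  P3: E <- F -> G <- U
  P4: E <- S -> P <- F -> G <- U
  P5: E <- S -> P <- U
  P6: E <- S -> P -> D <- U
Each backdoor path contains an unconditioned collider, so every path is already blocked with the empty conditioning set:
  P1: blocked at collider P (neither it nor any descendant is in the conditioning set).
  P2: blocked at collider D (neither it nor any descendant is in the conditioning set).
  P3: blocked at collider G (neither it nor any descendant is in the conditioning set).
  P4: blocked at collider P (neither it nor any descendant is in the conditioning set).
  P5: blocked at collider P (neither it nor any descendant is in the conditioning set).
  P6: blocked at collider D (neither it nor any descendant is in the conditioning set).
The empty set is therefore the unique smallest valid set.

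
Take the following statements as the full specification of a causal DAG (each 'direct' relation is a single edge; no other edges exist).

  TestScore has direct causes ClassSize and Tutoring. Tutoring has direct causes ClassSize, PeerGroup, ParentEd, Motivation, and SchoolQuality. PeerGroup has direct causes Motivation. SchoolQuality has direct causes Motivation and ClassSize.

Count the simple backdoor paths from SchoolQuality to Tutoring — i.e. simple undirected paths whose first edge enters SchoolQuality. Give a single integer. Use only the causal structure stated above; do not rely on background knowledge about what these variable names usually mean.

4

A backdoor path from SchoolQuality to Tutoring is any simple undirected path whose first edge points into SchoolQuality (i.e. leaves SchoolQuality via a parent).
Parents of SchoolQuality: {ClassSize, Motivation}.
Enumerating:
  P1: SchoolQuality <- Motivation -> PeerGroup -> Tutoring
  P2: SchoolQuality <- Motivation -> Tutoring
  P3: SchoolQuality <- ClassSize -> Tutoring
  P4: SchoolQuality <- ClassSize -> TestScore <- Tutoring
That exhausts the simple backdoor paths. Count: 4.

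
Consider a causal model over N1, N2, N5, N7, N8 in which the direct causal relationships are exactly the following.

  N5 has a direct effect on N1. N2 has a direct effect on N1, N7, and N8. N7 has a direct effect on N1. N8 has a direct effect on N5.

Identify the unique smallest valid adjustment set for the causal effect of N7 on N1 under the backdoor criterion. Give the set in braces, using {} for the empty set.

Variables eligible for adjustment (non-descendants of N7, excluding N7 and N1): {N2, N5, N8}.
Backdoor paths from N7 to N1:
  P1: N7 <- N2 -> N8 -> N5 -> N1
  P2: N7 <- N2 -> N1
The empty set is not sufficient: P1 (N7 <- N2 -> N8 -> N5 -> N1) has no collider blocking it and no conditioned non-collider, so it is open.
Try {N2}:
  P1: blocked at fork node N2 ∈ conditioning set.
  P2: blocked at fork node N2 ∈ conditioning set.
{N2} contains no descendant of N7 and blocks every backdoor path.
No other singleton works — e.g. {N8} leaves P2 open — so {N2} is the unique smallest valid adjustment set.

{N2}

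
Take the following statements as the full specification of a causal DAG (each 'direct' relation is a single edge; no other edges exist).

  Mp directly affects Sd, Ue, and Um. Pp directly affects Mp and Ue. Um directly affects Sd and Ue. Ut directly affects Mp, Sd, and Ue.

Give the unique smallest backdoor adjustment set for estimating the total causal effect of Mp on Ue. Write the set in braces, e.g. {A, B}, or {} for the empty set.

Variables eligible for adjustment (non-descendants of Mp, excluding Mp and Ue): {Pp, Ut}.
Backdoor paths from Mp to Ue:
  P1: Mp <- Ut -> Sd <- Um -> Ue
  P2: Mp <- Ut -> Ue
  P3: Mp <- Pp -> Ue
The empty set is not sufficient: P2 (Mp <- Ut -> Ue) has no collider blocking it and no conditioned non-collider, so it is open.
Try {Pp, Ut}:
  P1: blocked at fork node Ut ∈ conditioning set.
  P2: blocked at fork node Ut ∈ conditioning set.
  P3: blocked at fork node Pp ∈ conditioning set.
{Pp, Ut} contains no descendant of Mp and blocks every backdoor path.
Every element of {Pp, Ut} is needed (dropping Pp leaves P3 open; dropping Ut leaves P2 open), so no proper subset is valid.
Among all size-2 subsets of the eligible variables, only {Pp, Ut} blocks every backdoor path, so it is the unique smallest valid adjustment set.

{Pp, Ut}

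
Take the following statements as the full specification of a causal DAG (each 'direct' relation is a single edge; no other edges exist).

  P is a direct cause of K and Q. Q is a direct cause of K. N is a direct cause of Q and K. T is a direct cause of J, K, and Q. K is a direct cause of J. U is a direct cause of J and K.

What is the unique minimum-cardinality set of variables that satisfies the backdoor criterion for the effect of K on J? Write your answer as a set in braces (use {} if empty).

Variables eligible for adjustment (non-descendants of K, excluding K and J): {N, P, Q, T, U}.
Backdoor paths from K to J:
  P1: K <- P -> Q <- T -> J
  P2: K <- T -> J
  P3: K <- N -> Q <- T -> J
  P4: K <- U -> J
  P5: K <- Q <- T -> J
The empty set is not sufficient: P2 (K <- T -> J) has no collider blocking it and no conditioned non-collider, so it is open.
Try {T, U}:
  P1: blocked at collider Q (neither it nor any descendant is in the conditioning set).
  P2: blocked at fork node T ∈ conditioning set.
  P3: blocked at collider Q (neither it nor any descendant is in the conditioning set).
  P4: blocked at fork node U ∈ conditioning set.
  P5: blocked at fork node T ∈ conditioning set.
{T, U} contains no descendant of K and blocks every backdoor path.
Every element of {T, U} is needed (dropping T leaves P2 open; dropping U leaves P4 open), so no proper subset is valid.
Among all size-2 subsets of the eligible variables, only {T, U} blocks every backdoor path, so it is the unique smallest valid adjustment set.

{T, U}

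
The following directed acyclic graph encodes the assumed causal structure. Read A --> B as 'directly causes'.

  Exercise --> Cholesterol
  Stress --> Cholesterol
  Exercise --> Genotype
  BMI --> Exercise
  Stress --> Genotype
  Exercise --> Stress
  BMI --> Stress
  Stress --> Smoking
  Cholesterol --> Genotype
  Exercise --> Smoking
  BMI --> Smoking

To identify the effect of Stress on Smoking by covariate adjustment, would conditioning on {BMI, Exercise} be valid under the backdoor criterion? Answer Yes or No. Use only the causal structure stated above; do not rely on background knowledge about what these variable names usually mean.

Yes

Backdoor paths from Stress to Smoking (paths whose first edge points into Stress):
  P1: Stress <- BMI -> Exercise -> Smoking
  P2: Stress <- BMI -> Smoking
  P3: Stress <- Exercise <- BMI -> Smoking
  P4: Stress <- Exercise -> Smoking
Condition 1 (no descendant of Stress in the set): holds — descendants of Stress are {Cholesterol, Genotype, Smoking}; none are in {BMI, Exercise}.
Condition 2 (every backdoor path blocked by {BMI, Exercise}):
  P1: blocked at fork node BMI ∈ conditioning set.
  P2: blocked at fork node BMI ∈ conditioning set.
  P3: blocked at chain node Exercise ∈ conditioning set.
  P4: blocked at fork node Exercise ∈ conditioning set.
{BMI, Exercise} satisfies the backdoor criterion.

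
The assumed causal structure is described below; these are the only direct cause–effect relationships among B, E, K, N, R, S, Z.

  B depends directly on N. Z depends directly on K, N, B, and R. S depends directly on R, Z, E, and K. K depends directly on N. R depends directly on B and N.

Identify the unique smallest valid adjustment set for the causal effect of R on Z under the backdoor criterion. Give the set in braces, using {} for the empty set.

{B, N}

Variables eligible for adjustment (non-descendants of R, excluding R and Z): {B, E, K, N}.
Backdoor paths from R to Z:
  P1: R <- N -> B -> Z
  P2: R <- N -> K -> Z
  P3: R <- N -> K -> S <- Z
  P4: R <- N -> Z
  P5: R <- B <- N -> K -> Z
  P6: R <- B <- N -> K -> S <- Z
  P7: R <- B <- N -> Z
  P8: R <- B -> Z
The empty set is not sufficient: P1 (R <- N -> B -> Z) has no collider blocking it and no conditioned non-collider, so it is open.
Try {B, N}:
  P1: blocked at fork node N ∈ conditioning set.
  P2: blocked at fork node N ∈ conditioning set.
  P3: blocked at fork node N ∈ conditioning set.
  P4: blocked at fork node N ∈ conditioning set.
  P5: blocked at chain node B ∈ conditioning set.
  P6: blocked at chain node B ∈ conditioning set.
  P7: blocked at chain node B ∈ conditioning set.
  P8: blocked at fork node B ∈ conditioning set.
{B, N} contains no descendant of R and blocks every backdoor path.
Every element of {B, N} is needed (dropping B leaves P8 open; dropping N leaves P2 open), so no proper subset is valid.
Among all size-2 subsets of the eligible variables, only {B, N} blocks every backdoor path, so it is the unique smallest valid adjustment set.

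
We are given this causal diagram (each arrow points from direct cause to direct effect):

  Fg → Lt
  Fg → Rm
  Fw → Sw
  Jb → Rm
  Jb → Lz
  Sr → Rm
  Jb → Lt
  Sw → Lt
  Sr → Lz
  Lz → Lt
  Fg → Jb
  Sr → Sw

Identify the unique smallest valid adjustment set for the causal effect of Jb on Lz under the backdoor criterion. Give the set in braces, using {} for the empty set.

{}

Variables eligible for adjustment (non-descendants of Jb, excluding Jb and Lz): {Fg, Fw, Sr, Sw}.
Backdoor paths from Jb to Lz:
  P1: Jb <- Fg -> Rm <- Sr -> Lz
  P2: Jb <- Fg -> Rm <- Sr -> Sw -> Lt <- Lz
  P3: Jb <- Fg -> Lt <- Lz
  P4: Jb <- Fg -> Lt <- Sw <- Sr -> Lz
Each backdoor path contains an unconditioned collider, so every path is already blocked with the empty conditioning set:
  P1: blocked at collider Rm (neither it nor any descendant is in the conditioning set).
  P2: blocked at collider Rm (neither it nor any descendant is in the conditioning set).
  P3: blocked at collider Lt (neither it nor any descendant is in the conditioning set).
  P4: blocked at collider Lt (neither it nor any descendant is in the conditioning set).
The empty set is therefore the unique smallest valid set.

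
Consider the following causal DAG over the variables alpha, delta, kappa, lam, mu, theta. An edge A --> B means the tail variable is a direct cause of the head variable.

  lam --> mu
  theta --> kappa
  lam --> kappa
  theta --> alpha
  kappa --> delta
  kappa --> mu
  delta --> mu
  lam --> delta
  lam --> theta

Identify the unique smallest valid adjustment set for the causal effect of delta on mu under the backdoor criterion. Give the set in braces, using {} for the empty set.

Variables eligible for adjustment (non-descendants of delta, excluding delta and mu): {alpha, kappa, lam, theta}.
Backdoor paths from delta to mu:
  P1: delta <- lam -> theta -> kappa -> mu
  P2: delta <- lam -> kappa -> mu
  P3: delta <- lam -> mu
  P4: delta <- kappa <- lam -> mu
  P5: delta <- kappa <- theta <- lam -> mu
  P6: delta <- kappa -> mu
The empty set is not sufficient: P1 (delta <- lam -> theta -> kappa -> mu) has no collider blocking it and no conditioned non-collider, so it is open.
Try {kappa, lam}:
  P1: blocked at fork node lam ∈ conditioning set.
  P2: blocked at fork node lam ∈ conditioning set.
  P3: blocked at fork node lam ∈ conditioning set.
  P4: blocked at chain node kappa ∈ conditioning set.
  P5: blocked at chain node kappa ∈ conditioning set.
  P6: blocked at fork node kappa ∈ conditioning set.
{kappa, lam} contains no descendant of delta and blocks every backdoor path.
Every element of {kappa, lam} is needed (dropping kappa leaves P6 open; dropping lam leaves P3 open), so no proper subset is valid.
Among all size-2 subsets of the eligible variables, only {kappa, lam} blocks every backdoor path, so it is the unique smallest valid adjustment set.

{kappa, lam}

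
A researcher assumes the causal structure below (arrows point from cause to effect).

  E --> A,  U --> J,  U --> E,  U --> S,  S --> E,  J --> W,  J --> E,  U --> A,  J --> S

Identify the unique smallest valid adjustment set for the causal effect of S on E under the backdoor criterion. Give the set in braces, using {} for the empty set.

Variables eligible for adjustment (non-descendants of S, excluding S and E): {J, U, W}.
Backdoor paths from S to E:
  P1: S <- U -> J -> E
  P2: S <- U -> E
  P3: S <- U -> A <- E
  P4: S <- J <- U -> E
  P5: S <- J <- U -> A <- E
  P6: S <- J -> E
The empty set is not sufficient: P1 (S <- U -> J -> E) has no collider blocking it and no conditioned non-collider, so it is open.
Try {J, U}:
  P1: blocked at fork node U ∈ conditioning set.
  P2: blocked at fork node U ∈ conditioning set.
  P3: blocked at fork node U ∈ conditioning set.
  P4: blocked at chain node J ∈ conditioning set.
  P5: blocked at chain node J ∈ conditioning set.
  P6: blocked at fork node J ∈ conditioning set.
{J, U} contains no descendant of S and blocks every backdoor path.
Every element of {J, U} is needed (dropping J leaves P6 open; dropping U leaves P2 open), so no proper subset is valid.
Among all size-2 subsets of the eligible variables, only {J, U} blocks every backdoor path, so it is the unique smallest valid adjustment set.

{J, U}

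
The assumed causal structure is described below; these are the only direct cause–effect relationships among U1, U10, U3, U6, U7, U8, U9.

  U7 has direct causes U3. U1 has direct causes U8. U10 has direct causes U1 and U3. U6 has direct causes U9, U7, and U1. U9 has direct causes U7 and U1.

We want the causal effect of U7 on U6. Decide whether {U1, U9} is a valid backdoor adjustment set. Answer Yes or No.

No

Backdoor paths from U7 to U6 (paths whose first edge points into U7):
  P1: U7 <- U3 -> U10 <- U1 -> U9 -> U6
  P2: U7 <- U3 -> U10 <- U1 -> U6
Condition 1 (no descendant of U7 in the set): FAILS — U9 is a descendant of U7.
Condition 2 (every backdoor path blocked by {U1, U9}):
  P1: blocked at collider U10 (neither it nor any descendant is in the conditioning set).
  P2: blocked at collider U10 (neither it nor any descendant is in the conditioning set).
{U1, U9} does not satisfy the backdoor criterion.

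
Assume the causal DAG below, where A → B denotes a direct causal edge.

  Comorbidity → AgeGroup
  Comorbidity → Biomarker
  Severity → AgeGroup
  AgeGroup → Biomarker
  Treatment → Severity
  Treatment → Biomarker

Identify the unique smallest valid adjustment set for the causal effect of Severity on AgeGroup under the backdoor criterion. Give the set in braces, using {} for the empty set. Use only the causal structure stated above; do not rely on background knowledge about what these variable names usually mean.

Variables eligible for adjustment (non-descendants of Severity, excluding Severity and AgeGroup): {Comorbidity, Treatment}.
Backdoor paths from Severity to AgeGroup:
  P1: Severity <- Treatment -> Biomarker <- Comorbidity -> AgeGroup
  P2: Severity <- Treatment -> Biomarker <- AgeGroup
Each backdoor path contains an unconditioned collider, so every path is already blocked with the empty conditioning set:
  P1: blocked at collider Biomarker (neither it nor any descendant is in the conditioning set).
  P2: blocked at collider Biomarker (neither it nor any descendant is in the conditioning set).
The empty set is therefore the unique smallest valid set.

{}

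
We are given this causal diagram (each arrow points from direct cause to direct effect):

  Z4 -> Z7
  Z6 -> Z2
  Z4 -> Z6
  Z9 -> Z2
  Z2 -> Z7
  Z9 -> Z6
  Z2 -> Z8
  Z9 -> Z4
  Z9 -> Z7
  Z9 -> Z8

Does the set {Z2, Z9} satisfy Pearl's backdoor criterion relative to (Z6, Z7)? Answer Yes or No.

No

Backdoor paths from Z6 to Z7 (paths whose first edge points into Z6):
  P1: Z6 <- Z9 -> Z4 -> Z7
  P2: Z6 <- Z9 -> Z2 -> Z7
  P3: Z6 <- Z9 -> Z8 <- Z2 -> Z7
  P4: Z6 <- Z9 -> Z7
  P5: Z6 <- Z4 <- Z9 -> Z2 -> Z7
  P6: Z6 <- Z4 <- Z9 -> Z8 <- Z2 -> Z7
  P7: Z6 <- Z4 <- Z9 -> Z7
  P8: Z6 <- Z4 -> Z7
Condition 1 (no descendant of Z6 in the set): FAILS — Z2 is a descendant of Z6.
Condition 2 (every backdoor path blocked by {Z2, Z9}):
  P1: blocked at fork node Z9 ∈ conditioning set.
  P2: blocked at fork node Z9 ∈ conditioning set.
  P3: blocked at fork node Z9 ∈ conditioning set.
  P4: blocked at fork node Z9 ∈ conditioning set.
  P5: blocked at fork node Z9 ∈ conditioning set.
  P6: blocked at fork node Z9 ∈ conditioning set.
  P7: blocked at fork node Z9 ∈ conditioning set.
  P8: open — no interior node is in the conditioning set.
{Z2, Z9} does not satisfy the backdoor criterion.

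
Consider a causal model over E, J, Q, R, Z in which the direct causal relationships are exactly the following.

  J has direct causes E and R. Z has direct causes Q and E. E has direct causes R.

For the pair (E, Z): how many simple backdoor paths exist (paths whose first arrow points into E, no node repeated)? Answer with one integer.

0

A backdoor path from E to Z is any simple undirected path whose first edge points into E (i.e. leaves E via a parent).
Parents of E: {R}.
No simple path from any parent of E reaches Z without revisiting E, so there are no backdoor paths.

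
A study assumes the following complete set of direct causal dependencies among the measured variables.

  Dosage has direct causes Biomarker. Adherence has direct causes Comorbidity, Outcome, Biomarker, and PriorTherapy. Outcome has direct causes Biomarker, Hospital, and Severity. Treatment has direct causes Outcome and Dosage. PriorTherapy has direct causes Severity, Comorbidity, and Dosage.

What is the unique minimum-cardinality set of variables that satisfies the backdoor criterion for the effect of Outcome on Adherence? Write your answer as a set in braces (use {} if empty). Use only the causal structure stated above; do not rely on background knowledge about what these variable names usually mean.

Variables eligible for adjustment (non-descendants of Outcome, excluding Outcome and Adherence): {Biomarker, Comorbidity, Dosage, Hospital, PriorTherapy, Severity}.
Backdoor paths from Outcome to Adherence:
  P1: Outcome <- Biomarker -> Dosage -> PriorTherapy <- Comorbidity -> Adherence
  P2: Outcome <- Biomarker -> Dosage -> PriorTherapy -> Adherence
  P3: Outcome <- Biomarker -> Adherence
  P4: Outcome <- Severity -> PriorTherapy <- Dosage <- Biomarker -> Adherence
  P5: Outcome <- Severity -> PriorTherapy <- Comorbidity -> Adherence
  P6: Outcome <- Severity -> PriorTherapy -> Adherence
The empty set is not sufficient: P2 (Outcome <- Biomarker -> Dosage -> PriorTherapy -> Adherence) has no collider blocking it and no conditioned non-collider, so it is open.
Try {Biomarker, Severity}:
  P1: blocked at fork node Biomarker ∈ conditioning set.
  P2: blocked at fork node Biomarker ∈ conditioning set.
  P3: blocked at fork node Biomarker ∈ conditioning set.
  P4: blocked at fork node Severity ∈ conditioning set.
  P5: blocked at fork node Severity ∈ conditioning set.
  P6: blocked at fork node Severity ∈ conditioning set.
{Biomarker, Severity} contains no descendant of Outcome and blocks every backdoor path.
Every element of {Biomarker, Severity} is needed (dropping Biomarker leaves P2 open; dropping Severity leaves P6 open), so no proper subset is valid.
Among all size-2 subsets of the eligible variables, only {Biomarker, Severity} blocks every backdoor path, so it is the unique smallest valid adjustment set.

{Biomarker, Severity}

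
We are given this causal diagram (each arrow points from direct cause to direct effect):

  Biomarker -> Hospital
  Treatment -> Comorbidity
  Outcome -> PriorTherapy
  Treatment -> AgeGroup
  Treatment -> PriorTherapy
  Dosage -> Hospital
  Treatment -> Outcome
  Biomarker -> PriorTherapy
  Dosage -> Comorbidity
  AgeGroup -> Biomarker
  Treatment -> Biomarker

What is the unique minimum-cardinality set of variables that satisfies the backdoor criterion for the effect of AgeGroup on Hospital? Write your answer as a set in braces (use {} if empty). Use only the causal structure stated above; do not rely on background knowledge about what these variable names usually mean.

Variables eligible for adjustment (non-descendants of AgeGroup, excluding AgeGroup and Hospital): {Comorbidity, Dosage, Outcome, Treatment}.
Backdoor paths from AgeGroup to Hospital:
  P1: AgeGroup <- Treatment -> Biomarker -> Hospital
  P2: AgeGroup <- Treatment -> Comorbidity <- Dosage -> Hospital
  P3: AgeGroup <- Treatment -> Outcome -> PriorTherapy <- Biomarker -> Hospital
  P4: AgeGroup <- Treatment -> PriorTherapy <- Biomarker -> Hospital
The empty set is not sufficient: P1 (AgeGroup <- Treatment -> Biomarker -> Hospital) has no collider blocking it and no conditioned non-collider, so it is open.
Try {Treatment}:
  P1: blocked at fork node Treatment ∈ conditioning set.
  P2: blocked at fork node Treatment ∈ conditioning set.
  P3: blocked at fork node Treatment ∈ conditioning set.
  P4: blocked at fork node Treatment ∈ conditioning set.
{Treatment} contains no descendant of AgeGroup and blocks every backdoor path.
No other singleton works — e.g. {Dosage} leaves P1 open — so {Treatment} is the unique smallest valid adjustment set.

{Treatment}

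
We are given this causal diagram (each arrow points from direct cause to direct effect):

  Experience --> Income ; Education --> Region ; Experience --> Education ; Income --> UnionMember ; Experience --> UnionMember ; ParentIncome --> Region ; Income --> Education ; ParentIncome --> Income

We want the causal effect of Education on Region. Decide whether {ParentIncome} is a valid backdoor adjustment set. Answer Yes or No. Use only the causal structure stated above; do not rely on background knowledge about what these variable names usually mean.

Backdoor paths from Education to Region (paths whose first edge points into Education):
  P1: Education <- Experience -> Income <- ParentIncome -> Region
  P2: Education <- Experience -> UnionMember <- Income <- ParentIncome -> Region
  P3: Education <- Income <- ParentIncome -> Region
Condition 1 (no descendant of Education in the set): holds — descendants of Education are {Region}; none are in {ParentIncome}.
Condition 2 (every backdoor path blocked by {ParentIncome}):
  P1: blocked at collider Income (neither it nor any descendant is in the conditioning set).
  P2: blocked at collider UnionMember (neither it nor any descendant is in the conditioning set).
  P3: blocked at fork node ParentIncome ∈ conditioning set.
{ParentIncome} satisfies the backdoor criterion.

Yes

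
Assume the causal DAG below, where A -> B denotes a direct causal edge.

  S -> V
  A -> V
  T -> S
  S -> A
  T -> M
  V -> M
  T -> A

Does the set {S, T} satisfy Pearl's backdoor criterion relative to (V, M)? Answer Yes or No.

Yes

Backdoor paths from V to M (paths whose first edge points into V):
  P1: V <- S <- T -> M
  P2: V <- S -> A <- T -> M
  P3: V <- A <- T -> M
  P4: V <- A <- S <- T -> M
Condition 1 (no descendant of V in the set): holds — descendants of V are {M}; none are in {S, T}.
Condition 2 (every backdoor path blocked by {S, T}):
  P1: blocked at chain node S ∈ conditioning set.
  P2: blocked at fork node S ∈ conditioning set.
  P3: blocked at fork node T ∈ conditioning set.
  P4: blocked at chain node S ∈ conditioning set.
{S, T} satisfies the backdoor criterion.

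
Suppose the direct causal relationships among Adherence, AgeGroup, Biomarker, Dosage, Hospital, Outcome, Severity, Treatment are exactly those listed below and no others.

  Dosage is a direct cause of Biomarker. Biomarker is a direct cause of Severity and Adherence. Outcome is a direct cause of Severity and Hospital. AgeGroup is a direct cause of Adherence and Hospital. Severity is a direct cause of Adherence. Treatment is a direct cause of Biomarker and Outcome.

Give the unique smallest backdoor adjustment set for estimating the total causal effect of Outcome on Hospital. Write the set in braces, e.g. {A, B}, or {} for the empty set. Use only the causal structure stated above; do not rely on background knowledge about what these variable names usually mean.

{}

Variables eligible for adjustment (non-descendants of Outcome, excluding Outcome and Hospital): {AgeGroup, Biomarker, Dosage, Treatment}.
Backdoor paths from Outcome to Hospital:
  P1: Outcome <- Treatment -> Biomarker -> Severity -> Adherence <- AgeGroup -> Hospital
  P2: Outcome <- Treatment -> Biomarker -> Adherence <- AgeGroup -> Hospital
Each backdoor path contains an unconditioned collider, so every path is already blocked with the empty conditioning set:
  P1: blocked at collider Adherence (neither it nor any descendant is in the conditioning set).
  P2: blocked at collider Adherence (neither it nor any descendant is in the conditioning set).
The empty set is therefore the unique smallest valid set.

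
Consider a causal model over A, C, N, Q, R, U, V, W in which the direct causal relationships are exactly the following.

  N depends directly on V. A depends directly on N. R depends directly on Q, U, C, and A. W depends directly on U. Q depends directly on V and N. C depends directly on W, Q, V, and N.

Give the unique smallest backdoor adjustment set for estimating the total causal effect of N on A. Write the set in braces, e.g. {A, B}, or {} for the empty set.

Variables eligible for adjustment (non-descendants of N, excluding N and A): {U, V, W}.
Backdoor paths from N to A:
  P1: N <- V -> Q -> C <- W <- U -> R <- A
  P2: N <- V -> Q -> C -> R <- A
  P3: N <- V -> Q -> R <- A
  P4: N <- V -> C <- Q -> R <- A
  P5: N <- V -> C <- W <- U -> R <- A
  P6: N <- V -> C -> R <- A
Each backdoor path contains an unconditioned collider, so every path is already blocked with the empty conditioning set:
  P1: blocked at collider C (neither it nor any descendant is in the conditioning set).
  P2: blocked at collider R (neither it nor any descendant is in the conditioning set).
  P3: blocked at collider R (neither it nor any descendant is in the conditioning set).
  P4: blocked at collider C (neither it nor any descendant is in the conditioning set).
  P5: blocked at collider C (neither it nor any descendant is in the conditioning set).
  P6: blocked at collider R (neither it nor any descendant is in the conditioning set).
The empty set is therefore the unique smallest valid set.

{}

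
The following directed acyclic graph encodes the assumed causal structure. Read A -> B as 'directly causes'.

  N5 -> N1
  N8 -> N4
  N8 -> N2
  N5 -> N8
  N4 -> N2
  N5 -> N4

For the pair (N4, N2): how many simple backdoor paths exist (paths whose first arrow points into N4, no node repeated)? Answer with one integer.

2

A backdoor path from N4 to N2 is any simple undirected path whose first edge points into N4 (i.e. leaves N4 via a parent).
Parents of N4: {N5, N8}.
Enumerating:
  P1: N4 <- N5 -> N8 -> N2
  P2: N4 <- N8 -> N2
That exhausts the simple backdoor paths. Count: 2.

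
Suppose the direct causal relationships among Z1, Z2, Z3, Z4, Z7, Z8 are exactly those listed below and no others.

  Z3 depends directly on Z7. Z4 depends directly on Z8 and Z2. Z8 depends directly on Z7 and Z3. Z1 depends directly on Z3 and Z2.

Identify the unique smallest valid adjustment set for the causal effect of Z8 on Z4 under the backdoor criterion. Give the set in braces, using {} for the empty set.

{}

Variables eligible for adjustment (non-descendants of Z8, excluding Z8 and Z4): {Z1, Z2, Z3, Z7}.
Backdoor paths from Z8 to Z4:
  P1: Z8 <- Z7 -> Z3 -> Z1 <- Z2 -> Z4
  P2: Z8 <- Z3 -> Z1 <- Z2 -> Z4
Each backdoor path contains an unconditioned collider, so every path is already blocked with the empty conditioning set:
  P1: blocked at collider Z1 (neither it nor any descendant is in the conditioning set).
  P2: blocked at collider Z1 (neither it nor any descendant is in the conditioning set).
The empty set is therefore the unique smallest valid set.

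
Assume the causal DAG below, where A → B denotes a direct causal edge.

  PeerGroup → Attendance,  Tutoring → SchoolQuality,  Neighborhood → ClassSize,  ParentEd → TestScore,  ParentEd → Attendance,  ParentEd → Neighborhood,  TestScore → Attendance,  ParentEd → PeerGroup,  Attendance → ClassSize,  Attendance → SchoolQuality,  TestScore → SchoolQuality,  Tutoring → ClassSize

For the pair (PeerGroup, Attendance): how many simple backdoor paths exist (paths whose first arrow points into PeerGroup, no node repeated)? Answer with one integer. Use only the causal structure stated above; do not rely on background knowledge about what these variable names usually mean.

7

A backdoor path from PeerGroup to Attendance is any simple undirected path whose first edge points into PeerGroup (i.e. leaves PeerGroup via a parent).
Parents of PeerGroup: {ParentEd}.
Enumerating:
  P1: PeerGroup <- ParentEd -> Neighborhood -> ClassSize <- Tutoring -> SchoolQuality <- TestScore -> Attendance
  P2: PeerGroup <- ParentEd -> Neighborhood -> ClassSize <- Tutoring -> SchoolQuality <- Attendance
  P3: PeerGroup <- ParentEd -> Neighborhood -> ClassSize <- Attendance
  P4: PeerGroup <- ParentEd -> TestScore -> Attendance
  P5: PeerGroup <- ParentEd -> TestScore -> SchoolQuality <- Tutoring -> ClassSize <- Attendance
  P6: PeerGroup <- ParentEd -> TestScore -> SchoolQuality <- Attendance
  P7: PeerGroup <- ParentEd -> Attendance
That exhausts the simple backdoor paths. Count: 7.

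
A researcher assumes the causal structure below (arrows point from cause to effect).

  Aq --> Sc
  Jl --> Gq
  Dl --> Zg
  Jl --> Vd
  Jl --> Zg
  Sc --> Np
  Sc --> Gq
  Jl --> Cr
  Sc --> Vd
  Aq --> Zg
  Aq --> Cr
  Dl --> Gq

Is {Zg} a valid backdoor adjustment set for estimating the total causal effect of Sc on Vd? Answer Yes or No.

Backdoor paths from Sc to Vd (paths whose first edge points into Sc):
  P1: Sc <- Aq -> Zg <- Dl -> Gq <- Jl -> Vd
  P2: Sc <- Aq -> Zg <- Jl -> Vd
  P3: Sc <- Aq -> Cr <- Jl -> Vd
Condition 1 (no descendant of Sc in the set): holds — descendants of Sc are {Gq, Np, Vd}; none are in {Zg}.
Condition 2 (every backdoor path blocked by {Zg}):
  P1: blocked at collider Gq (neither it nor any descendant is in the conditioning set).
  P2: open — collider(s) Zg are conditioned on (or have a conditioned descendant) and no non-collider on the path is in the set.
  P3: blocked at collider Cr (neither it nor any descendant is in the conditioning set).
{Zg} does not satisfy the backdoor criterion.

No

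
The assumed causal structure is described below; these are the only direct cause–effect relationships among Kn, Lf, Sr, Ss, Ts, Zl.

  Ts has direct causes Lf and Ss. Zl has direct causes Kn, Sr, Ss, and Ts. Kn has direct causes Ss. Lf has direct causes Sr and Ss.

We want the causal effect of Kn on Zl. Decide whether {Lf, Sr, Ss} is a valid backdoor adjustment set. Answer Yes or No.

Yes

Backdoor paths from Kn to Zl (paths whose first edge points into Kn):
  P1: Kn <- Ss -> Lf <- Sr -> Zl
  P2: Kn <- Ss -> Lf -> Ts -> Zl
  P3: Kn <- Ss -> Ts <- Lf <- Sr -> Zl
  P4: Kn <- Ss -> Ts -> Zl
  P5: Kn <- Ss -> Zl
Condition 1 (no descendant of Kn in the set): holds — descendants of Kn are {Zl}; none are in {Lf, Sr, Ss}.
Condition 2 (every backdoor path blocked by {Lf, Sr, Ss}):
  P1: blocked at fork node Ss ∈ conditioning set.
  P2: blocked at fork node Ss ∈ conditioning set.
  P3: blocked at fork node Ss ∈ conditioning set.
  P4: blocked at fork node Ss ∈ conditioning set.
  P5: blocked at fork node Ss ∈ conditioning set.
{Lf, Sr, Ss} satisfies the backdoor criterion.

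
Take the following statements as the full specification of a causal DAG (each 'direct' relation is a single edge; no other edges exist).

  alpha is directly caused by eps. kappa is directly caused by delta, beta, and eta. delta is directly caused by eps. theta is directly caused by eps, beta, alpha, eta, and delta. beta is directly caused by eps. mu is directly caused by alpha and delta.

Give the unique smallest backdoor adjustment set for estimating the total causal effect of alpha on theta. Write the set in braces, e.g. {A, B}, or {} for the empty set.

{eps}

Variables eligible for adjustment (non-descendants of alpha, excluding alpha and theta): {beta, delta, eps, eta, kappa}.
Backdoor paths from alpha to theta:
  P1: alpha <- eps -> delta -> theta
  P2: alpha <- eps -> delta -> kappa <- beta -> theta
  P3: alpha <- eps -> delta -> kappa <- eta -> theta
  P4: alpha <- eps -> beta -> theta
  P5: alpha <- eps -> beta -> kappa <- delta -> theta
  P6: alpha <- eps -> beta -> kappa <- eta -> theta
  P7: alpha <- eps -> theta
The empty set is not sufficient: P1 (alpha <- eps -> delta -> theta) has no collider blocking it and no conditioned non-collider, so it is open.
Try {eps}:
  P1: blocked at fork node eps ∈ conditioning set.
  P2: blocked at fork node eps ∈ conditioning set.
  P3: blocked at fork node eps ∈ conditioning set.
  P4: blocked at fork node eps ∈ conditioning set.
  P5: blocked at fork node eps ∈ conditioning set.
  P6: blocked at fork node eps ∈ conditioning set.
  P7: blocked at fork node eps ∈ conditioning set.
{eps} contains no descendant of alpha and blocks every backdoor path.
No other singleton works — e.g. {delta} leaves P4 open — so {eps} is the unique smallest valid adjustment set.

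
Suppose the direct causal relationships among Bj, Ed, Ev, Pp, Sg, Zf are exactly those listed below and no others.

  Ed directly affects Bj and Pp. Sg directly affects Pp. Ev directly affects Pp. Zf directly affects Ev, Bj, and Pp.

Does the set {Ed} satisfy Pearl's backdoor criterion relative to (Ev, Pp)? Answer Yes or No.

No

Backdoor paths from Ev to Pp (paths whose first edge points into Ev):
  P1: Ev <- Zf -> Bj <- Ed -> Pp
  P2: Ev <- Zf -> Pp
Condition 1 (no descendant of Ev in the set): holds — descendants of Ev are {Pp}; none are in {Ed}.
Condition 2 (every backdoor path blocked by {Ed}):
  P1: blocked at collider Bj (neither it nor any descendant is in the conditioning set).
  P2: open — no interior node is in the conditioning set.
{Ed} does not satisfy the backdoor criterion.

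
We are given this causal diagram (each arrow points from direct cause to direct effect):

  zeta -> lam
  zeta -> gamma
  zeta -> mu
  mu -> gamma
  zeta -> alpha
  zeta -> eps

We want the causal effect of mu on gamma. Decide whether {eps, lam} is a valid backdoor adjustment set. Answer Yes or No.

No

Backdoor paths from mu to gamma (paths whose first edge points into mu):
  P1: mu <- zeta -> gamma
Condition 1 (no descendant of mu in the set): holds — descendants of mu are {gamma}; none are in {eps, lam}.
Condition 2 (every backdoor path blocked by {eps, lam}):
  P1: open — no interior node is in the conditioning set.
{eps, lam} does not satisfy the backdoor criterion.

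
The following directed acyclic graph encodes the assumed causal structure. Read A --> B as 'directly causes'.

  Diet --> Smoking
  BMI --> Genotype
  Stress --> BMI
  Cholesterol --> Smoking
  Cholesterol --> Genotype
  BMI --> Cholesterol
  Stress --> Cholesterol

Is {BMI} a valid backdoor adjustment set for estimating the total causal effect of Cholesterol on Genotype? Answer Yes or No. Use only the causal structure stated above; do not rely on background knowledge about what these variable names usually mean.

Yes

Backdoor paths from Cholesterol to Genotype (paths whose first edge points into Cholesterol):
  P1: Cholesterol <- Stress -> BMI -> Genotype
  P2: Cholesterol <- BMI -> Genotype
Condition 1 (no descendant of Cholesterol in the set): holds — descendants of Cholesterol are {Genotype, Smoking}; none are in {BMI}.
Condition 2 (every backdoor path blocked by {BMI}):
  P1: blocked at chain node BMI ∈ conditioning set.
  P2: blocked at fork node BMI ∈ conditioning set.
{BMI} satisfies the backdoor criterion.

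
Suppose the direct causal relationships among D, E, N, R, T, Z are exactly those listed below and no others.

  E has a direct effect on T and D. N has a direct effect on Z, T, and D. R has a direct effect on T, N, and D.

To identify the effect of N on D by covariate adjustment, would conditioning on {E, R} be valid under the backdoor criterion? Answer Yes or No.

Backdoor paths from N to D (paths whose first edge points into N):
  P1: N <- R -> D
  P2: N <- R -> T <- E -> D
Condition 1 (no descendant of N in the set): holds — descendants of N are {D, T, Z}; none are in {E, R}.
Condition 2 (every backdoor path blocked by {E, R}):
  P1: blocked at fork node R ∈ conditioning set.
  P2: blocked at fork node R ∈ conditioning set.
{E, R} satisfies the backdoor criterion.

Yes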